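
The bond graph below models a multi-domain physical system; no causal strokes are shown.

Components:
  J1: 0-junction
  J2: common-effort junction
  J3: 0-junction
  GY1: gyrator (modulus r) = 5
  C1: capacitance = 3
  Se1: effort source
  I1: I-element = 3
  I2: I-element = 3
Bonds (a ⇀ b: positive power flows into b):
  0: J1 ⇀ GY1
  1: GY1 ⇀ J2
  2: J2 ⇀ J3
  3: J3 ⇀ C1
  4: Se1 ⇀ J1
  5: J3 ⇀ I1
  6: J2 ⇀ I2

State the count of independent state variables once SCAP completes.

3  (C1, I1, I2 all integral)

bond 4 |J1  (Se1: effort source, stroke at far end)
bond 0 |GY1  (J1 effort already set via bond 4)
bond 1 |GY1  (through GY1, causality inverts; strokes same side of GY1)
bond 3 |J3  (C1: C, integral causality)
bond 2 |J2  (J3 effort already set via bond 3)
bond 5 |I1  (J3 effort already set via bond 3)
bond 6 |I2  (common-e at J2 fixed by 2)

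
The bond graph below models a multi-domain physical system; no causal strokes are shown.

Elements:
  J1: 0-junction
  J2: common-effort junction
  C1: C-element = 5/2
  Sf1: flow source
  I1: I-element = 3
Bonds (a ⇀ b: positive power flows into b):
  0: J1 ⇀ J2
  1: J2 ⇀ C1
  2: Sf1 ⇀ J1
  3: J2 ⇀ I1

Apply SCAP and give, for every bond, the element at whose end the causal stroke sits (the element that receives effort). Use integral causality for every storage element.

b2 |Sf1  (Sf1 (Sf) sets flow on bond)
b0 |J1  (J1: last free bond brings effort in)
b1 |J2  (C1 integral (e out))
b3 |I1  (J2 effort already set via bond 1)

β0 →J1
β1 →J2
β2 →Sf1
β3 →I1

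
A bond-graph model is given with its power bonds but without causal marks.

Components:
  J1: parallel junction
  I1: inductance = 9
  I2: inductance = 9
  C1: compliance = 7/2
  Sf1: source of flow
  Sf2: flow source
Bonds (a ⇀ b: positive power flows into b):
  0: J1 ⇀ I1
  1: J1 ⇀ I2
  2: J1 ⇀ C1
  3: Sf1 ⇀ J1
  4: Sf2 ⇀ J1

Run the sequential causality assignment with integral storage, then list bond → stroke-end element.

β0 stroke at I1
β1 stroke at I2
β2 stroke at J1
β3 stroke at Sf1
β4 stroke at Sf2

b3 stroke at Sf1  (source Sf1 imposes f)
b4 stroke at Sf2  (source Sf2 imposes f)
b0 stroke at I1  (prefer integral on I1)
b1 stroke at I2  (I2 integral (f out))
b2 stroke at J1  (J1 needs exactly one e-in)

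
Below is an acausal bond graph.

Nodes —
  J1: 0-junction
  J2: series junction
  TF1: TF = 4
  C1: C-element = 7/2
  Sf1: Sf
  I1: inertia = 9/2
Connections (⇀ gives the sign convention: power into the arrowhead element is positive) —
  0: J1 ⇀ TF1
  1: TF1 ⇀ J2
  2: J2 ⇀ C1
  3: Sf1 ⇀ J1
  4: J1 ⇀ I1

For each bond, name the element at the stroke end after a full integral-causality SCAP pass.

bond 0 |J1
bond 1 |TF1
bond 2 |J2
bond 3 |Sf1
bond 4 |I1

bond 3 stroke→Sf1  (Sf1 (Sf) sets flow on bond)
bond 2 stroke→J2  (C1 outputs effort q/C1)
bond 1 stroke→TF1  (J2: last free bond brings flow in)
bond 0 stroke→J1  (through TF1, causality passes straight; one stroke at TF1)
bond 4 stroke→I1  (0-jn J1 has e-setter on 0)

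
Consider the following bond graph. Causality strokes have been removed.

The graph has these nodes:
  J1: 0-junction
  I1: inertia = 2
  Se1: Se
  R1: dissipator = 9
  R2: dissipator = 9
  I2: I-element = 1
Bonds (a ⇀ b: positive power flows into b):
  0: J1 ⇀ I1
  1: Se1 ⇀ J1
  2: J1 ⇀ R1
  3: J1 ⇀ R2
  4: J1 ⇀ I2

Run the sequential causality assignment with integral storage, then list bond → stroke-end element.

β0 stroke→I1
β1 stroke→J1
β2 stroke→R1
β3 stroke→R2
β4 stroke→I2

β1 |J1  (Se1: effort source, stroke at far end)
β0 |I1  (J1 effort already set via bond 1)
β2 |R1  (J1 effort already set via bond 1)
β3 |R2  (common-e at J1 fixed by 1)
β4 |I2  (J1 effort already set via bond 1)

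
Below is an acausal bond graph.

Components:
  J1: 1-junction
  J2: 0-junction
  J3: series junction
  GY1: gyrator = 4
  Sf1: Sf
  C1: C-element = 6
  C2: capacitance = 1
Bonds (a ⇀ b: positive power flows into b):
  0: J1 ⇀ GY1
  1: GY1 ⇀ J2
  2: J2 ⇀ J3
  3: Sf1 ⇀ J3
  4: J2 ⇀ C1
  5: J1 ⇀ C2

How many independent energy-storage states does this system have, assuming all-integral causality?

b3 →Sf1  (source Sf1 imposes f)
b2 →J3  (1-jn J3 has f-setter on 3)
b4 →J2  (C1: C, integral causality)
b1 →GY1  (J2 effort already set via bond 4)
b0 →GY1  (GY1: gyrator matches bond 1)
b5 →J1  (J1: bond 0 brought flow, rest push out)

2  (C1, C2 all integral)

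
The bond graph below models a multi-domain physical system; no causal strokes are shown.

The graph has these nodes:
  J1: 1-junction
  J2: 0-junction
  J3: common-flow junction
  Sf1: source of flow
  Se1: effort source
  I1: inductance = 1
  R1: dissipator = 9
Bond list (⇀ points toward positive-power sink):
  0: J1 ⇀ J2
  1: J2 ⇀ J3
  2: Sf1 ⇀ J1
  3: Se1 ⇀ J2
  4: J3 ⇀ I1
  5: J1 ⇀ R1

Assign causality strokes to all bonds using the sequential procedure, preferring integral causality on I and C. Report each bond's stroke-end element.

β0 |J1
β1 |J3
β2 |Sf1
β3 |J2
β4 |I1
β5 |J1

b2 |Sf1  (source Sf1 imposes f)
b3 |J2  (Se1 fixes effort; stroke away)
b0 |J1  (common-f at J1 fixed by 2)
b5 |J1  (J1: bond 2 brought flow, rest push out)
b1 |J3  (J2 effort already set via bond 3)
b4 |I1  (J3 needs exactly one f-in)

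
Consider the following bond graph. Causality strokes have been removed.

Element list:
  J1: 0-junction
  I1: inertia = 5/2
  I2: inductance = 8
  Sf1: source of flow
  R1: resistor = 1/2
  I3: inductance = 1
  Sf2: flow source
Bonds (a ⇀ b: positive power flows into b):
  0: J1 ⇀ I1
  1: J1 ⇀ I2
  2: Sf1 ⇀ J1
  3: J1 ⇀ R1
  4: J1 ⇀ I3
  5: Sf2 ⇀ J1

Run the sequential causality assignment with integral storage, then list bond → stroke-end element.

β2 stroke→Sf1  (source Sf1 imposes f)
β5 stroke→Sf2  (Sf2 (Sf) sets flow on bond)
β0 stroke→I1  (I1: I, integral causality)
β1 stroke→I2  (I2 outputs flow p/I2)
β4 stroke→I3  (I3 integral (f out))
β3 stroke→J1  (J1 needs exactly one e-in)

bond 0 stroke→I1
bond 1 stroke→I2
bond 2 stroke→Sf1
bond 3 stroke→J1
bond 4 stroke→I3
bond 5 stroke→Sf2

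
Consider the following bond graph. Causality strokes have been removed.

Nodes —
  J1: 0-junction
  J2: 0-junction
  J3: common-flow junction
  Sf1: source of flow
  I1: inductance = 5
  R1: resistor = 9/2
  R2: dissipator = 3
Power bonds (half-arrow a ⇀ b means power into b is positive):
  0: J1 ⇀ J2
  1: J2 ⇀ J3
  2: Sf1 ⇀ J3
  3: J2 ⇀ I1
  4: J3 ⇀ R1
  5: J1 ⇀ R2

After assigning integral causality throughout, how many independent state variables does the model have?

1  (I1 all integral)

b2 →Sf1  (Sf1 fixes flow; stroke at Sf1)
b1 →J3  (J3 flow already set via bond 2)
b4 →J3  (J3: bond 2 brought flow, rest push out)
b3 →I1  (prefer integral on I1)
b0 →J2  (only one effort-in slot at J2)
b5 →J1  (only one effort-in slot at J1)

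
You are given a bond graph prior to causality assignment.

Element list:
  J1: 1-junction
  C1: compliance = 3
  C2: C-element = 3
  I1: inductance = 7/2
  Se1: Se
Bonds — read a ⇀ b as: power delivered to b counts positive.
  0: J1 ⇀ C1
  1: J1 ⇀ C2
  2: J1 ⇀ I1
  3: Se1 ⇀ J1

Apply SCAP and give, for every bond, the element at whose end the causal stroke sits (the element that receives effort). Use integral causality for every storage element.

bond 0 |J1
bond 1 |J1
bond 2 |I1
bond 3 |J1

bond 3 →J1  (Se1: effort source, stroke at far end)
bond 0 →J1  (C1: C, integral causality)
bond 1 →J1  (C2: C, integral causality)
bond 2 →I1  (only one flow-in slot at J1)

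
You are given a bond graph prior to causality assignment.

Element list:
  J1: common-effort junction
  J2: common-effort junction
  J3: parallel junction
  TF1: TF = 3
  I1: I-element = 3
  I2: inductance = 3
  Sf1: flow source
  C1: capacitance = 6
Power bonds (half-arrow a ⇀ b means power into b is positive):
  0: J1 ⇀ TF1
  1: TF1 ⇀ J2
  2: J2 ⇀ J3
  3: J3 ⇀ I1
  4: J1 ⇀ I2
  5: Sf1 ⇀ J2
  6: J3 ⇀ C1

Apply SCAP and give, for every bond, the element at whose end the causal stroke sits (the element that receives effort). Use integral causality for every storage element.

β0 |J1
β1 |TF1
β2 |J2
β3 |I1
β4 |I2
β5 |Sf1
β6 |J3

β5 |Sf1  (Sf1 fixes flow; stroke at Sf1)
β3 |I1  (I1: I, integral causality)
β4 |I2  (prefer integral on I2)
β0 |J1  (closing 0-jn rule on J1)
β1 |TF1  (TF TF1: opposite of bond 0)
β2 |J2  (only one effort-in slot at J2)
β6 |J3  (closing 0-jn rule on J3)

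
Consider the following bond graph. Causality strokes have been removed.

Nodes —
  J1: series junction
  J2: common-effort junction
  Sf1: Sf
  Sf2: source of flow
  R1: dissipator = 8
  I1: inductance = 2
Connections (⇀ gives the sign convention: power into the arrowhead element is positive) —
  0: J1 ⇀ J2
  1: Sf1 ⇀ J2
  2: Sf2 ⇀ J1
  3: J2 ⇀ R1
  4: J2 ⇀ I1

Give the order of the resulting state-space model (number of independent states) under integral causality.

1  (I1 all integral)

β1 stroke at Sf1  (Sf1 (Sf) sets flow on bond)
β2 stroke at Sf2  (Sf2 fixes flow; stroke at Sf2)
β0 stroke at J1  (common-f at J1 fixed by 2)
β4 stroke at I1  (prefer integral on I1)
β3 stroke at J2  (J2: last free bond brings effort in)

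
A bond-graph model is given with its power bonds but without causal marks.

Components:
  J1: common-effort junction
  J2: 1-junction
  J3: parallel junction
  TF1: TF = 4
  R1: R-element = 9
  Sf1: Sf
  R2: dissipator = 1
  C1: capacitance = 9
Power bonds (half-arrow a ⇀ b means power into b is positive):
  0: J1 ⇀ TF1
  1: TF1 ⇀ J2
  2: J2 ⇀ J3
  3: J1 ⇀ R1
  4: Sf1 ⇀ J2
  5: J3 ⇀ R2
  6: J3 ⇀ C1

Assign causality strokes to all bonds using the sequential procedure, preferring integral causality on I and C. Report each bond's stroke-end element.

#4 →Sf1  (Sf1: flow source, stroke at near end)
#1 →J2  (J2 flow already set via bond 4)
#2 →J2  (common-f at J2 fixed by 4)
#0 →TF1  (through TF1, causality passes straight; one stroke at TF1)
#3 →J1  (closing 0-jn rule on J1)
#6 →J3  (C1 outputs effort q/C1)
#5 →R2  (J3: bond 6 brought effort, rest push out)

b0 →TF1
b1 →J2
b2 →J2
b3 →J1
b4 →Sf1
b5 →R2
b6 →J3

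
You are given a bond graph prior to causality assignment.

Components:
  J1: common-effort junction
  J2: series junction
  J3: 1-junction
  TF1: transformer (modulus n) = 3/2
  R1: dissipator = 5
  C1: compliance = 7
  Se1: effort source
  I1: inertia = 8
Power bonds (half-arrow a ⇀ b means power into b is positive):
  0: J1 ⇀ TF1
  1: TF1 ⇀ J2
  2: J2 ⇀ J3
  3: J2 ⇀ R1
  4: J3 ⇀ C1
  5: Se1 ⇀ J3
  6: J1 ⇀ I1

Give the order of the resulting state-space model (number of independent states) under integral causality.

2  (C1, I1 all integral)

β5 |J3  (Se1: effort source, stroke at far end)
β4 |J3  (C1 outputs effort q/C1)
β2 |J2  (closing 1-jn rule on J3)
β6 |I1  (prefer integral on I1)
β0 |J1  (closing 0-jn rule on J1)
β1 |TF1  (TF1: transformer flips bond 0)
β3 |J2  (J2: bond 1 brought flow, rest push out)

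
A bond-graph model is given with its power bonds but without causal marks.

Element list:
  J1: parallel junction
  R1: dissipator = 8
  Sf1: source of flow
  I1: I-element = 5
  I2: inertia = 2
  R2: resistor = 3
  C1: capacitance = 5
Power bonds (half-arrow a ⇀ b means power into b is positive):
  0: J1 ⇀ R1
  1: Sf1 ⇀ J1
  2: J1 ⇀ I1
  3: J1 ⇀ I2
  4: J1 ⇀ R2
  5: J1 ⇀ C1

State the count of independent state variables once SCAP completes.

3  (C1, I1, I2 all integral)

b1 |Sf1  (Sf1: flow source, stroke at near end)
b2 |I1  (I1: I, integral causality)
b3 |I2  (I2 outputs flow p/I2)
b5 |J1  (C1 outputs effort q/C1)
b0 |R1  (J1 effort already set via bond 5)
b4 |R2  (0-jn J1 has e-setter on 5)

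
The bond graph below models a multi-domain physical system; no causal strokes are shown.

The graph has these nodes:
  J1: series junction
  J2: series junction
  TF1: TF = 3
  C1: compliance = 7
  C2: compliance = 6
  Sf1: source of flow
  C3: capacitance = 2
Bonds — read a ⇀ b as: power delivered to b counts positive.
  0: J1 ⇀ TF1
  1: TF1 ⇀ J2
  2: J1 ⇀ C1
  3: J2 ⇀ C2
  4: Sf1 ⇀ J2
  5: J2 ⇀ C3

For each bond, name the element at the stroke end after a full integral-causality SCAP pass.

bond 0 stroke at TF1
bond 1 stroke at J2
bond 2 stroke at J1
bond 3 stroke at J2
bond 4 stroke at Sf1
bond 5 stroke at J2

bond 4 |Sf1  (Sf1: flow source, stroke at near end)
bond 1 |J2  (common-f at J2 fixed by 4)
bond 3 |J2  (1-jn J2 has f-setter on 4)
bond 5 |J2  (J2: bond 4 brought flow, rest push out)
bond 0 |TF1  (TF TF1: opposite of bond 1)
bond 2 |J1  (1-jn J1 has f-setter on 0)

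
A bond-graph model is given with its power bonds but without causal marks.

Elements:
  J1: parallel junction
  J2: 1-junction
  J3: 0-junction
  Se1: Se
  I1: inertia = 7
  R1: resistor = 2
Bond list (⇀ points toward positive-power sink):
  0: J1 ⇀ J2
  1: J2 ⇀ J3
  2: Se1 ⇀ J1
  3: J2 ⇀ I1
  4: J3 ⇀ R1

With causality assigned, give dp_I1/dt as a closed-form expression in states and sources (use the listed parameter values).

dp_I1/dt = E_Se1 - 2*p_I1/7

#2 |J1  (Se1: effort source, stroke at far end)
#0 |J2  (0-jn J1 has e-setter on 2)
#3 |I1  (prefer integral on I1)
#1 |J2  (J2: bond 3 brought flow, rest push out)
#4 |J3  (J3: last free bond brings effort in)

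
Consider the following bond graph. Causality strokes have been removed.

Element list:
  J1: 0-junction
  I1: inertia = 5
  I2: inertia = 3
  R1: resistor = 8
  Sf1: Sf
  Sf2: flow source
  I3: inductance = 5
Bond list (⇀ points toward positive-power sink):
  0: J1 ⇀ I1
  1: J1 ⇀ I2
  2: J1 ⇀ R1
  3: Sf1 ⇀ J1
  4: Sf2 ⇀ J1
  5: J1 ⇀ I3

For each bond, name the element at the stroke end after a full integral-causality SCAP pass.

#0 stroke at I1
#1 stroke at I2
#2 stroke at J1
#3 stroke at Sf1
#4 stroke at Sf2
#5 stroke at I3

b3 stroke at Sf1  (Sf1: flow source, stroke at near end)
b4 stroke at Sf2  (Sf2 (Sf) sets flow on bond)
b0 stroke at I1  (prefer integral on I1)
b1 stroke at I2  (I2 integral (f out))
b5 stroke at I3  (I3 integral (f out))
b2 stroke at J1  (only one effort-in slot at J1)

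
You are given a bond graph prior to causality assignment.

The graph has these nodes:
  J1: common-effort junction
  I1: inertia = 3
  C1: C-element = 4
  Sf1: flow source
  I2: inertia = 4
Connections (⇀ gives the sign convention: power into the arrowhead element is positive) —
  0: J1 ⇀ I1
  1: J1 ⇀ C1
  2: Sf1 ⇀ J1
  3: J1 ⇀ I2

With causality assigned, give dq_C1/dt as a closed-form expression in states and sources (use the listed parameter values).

dq_C1/dt = F_Sf1 - p_I1/3 - p_I2/4

bond 2 →Sf1  (Sf1 (Sf) sets flow on bond)
bond 0 →I1  (I1 outputs flow p/I1)
bond 1 →J1  (C1 outputs effort q/C1)
bond 3 →I2  (J1: bond 1 brought effort, rest push out)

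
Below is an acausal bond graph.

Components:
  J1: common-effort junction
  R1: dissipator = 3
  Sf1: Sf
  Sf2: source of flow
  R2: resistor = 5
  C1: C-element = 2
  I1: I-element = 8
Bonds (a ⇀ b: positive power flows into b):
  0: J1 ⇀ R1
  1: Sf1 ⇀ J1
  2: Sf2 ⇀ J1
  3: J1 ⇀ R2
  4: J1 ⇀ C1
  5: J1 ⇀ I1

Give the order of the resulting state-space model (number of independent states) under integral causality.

2  (C1, I1 all integral)

#1 |Sf1  (source Sf1 imposes f)
#2 |Sf2  (Sf2 (Sf) sets flow on bond)
#4 |J1  (prefer integral on C1)
#0 |R1  (J1: bond 4 brought effort, rest push out)
#3 |R2  (common-e at J1 fixed by 4)
#5 |I1  (J1: bond 4 brought effort, rest push out)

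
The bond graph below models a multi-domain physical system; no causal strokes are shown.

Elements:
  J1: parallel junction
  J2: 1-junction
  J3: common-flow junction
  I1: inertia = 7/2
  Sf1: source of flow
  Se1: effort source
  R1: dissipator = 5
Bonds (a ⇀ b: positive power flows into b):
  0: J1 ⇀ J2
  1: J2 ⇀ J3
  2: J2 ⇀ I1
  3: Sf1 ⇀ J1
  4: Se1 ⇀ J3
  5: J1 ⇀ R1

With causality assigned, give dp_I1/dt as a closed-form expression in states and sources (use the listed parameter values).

dp_I1/dt = E_Se1 + 5*F_Sf1 - 10*p_I1/7

β3 →Sf1  (source Sf1 imposes f)
β4 →J3  (Se1 fixes effort; stroke away)
β1 →J2  (J3: last free bond brings flow in)
β2 →I1  (I1: I, integral causality)
β0 →J2  (1-jn J2 has f-setter on 2)
β5 →J1  (J1 needs exactly one e-in)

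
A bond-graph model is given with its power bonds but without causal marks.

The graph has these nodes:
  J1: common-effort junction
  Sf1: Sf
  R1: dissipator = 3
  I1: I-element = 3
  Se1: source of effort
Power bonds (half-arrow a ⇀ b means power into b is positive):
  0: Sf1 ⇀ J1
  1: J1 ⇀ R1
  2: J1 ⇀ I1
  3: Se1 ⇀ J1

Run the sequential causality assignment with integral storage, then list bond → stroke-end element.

#0 stroke at Sf1
#1 stroke at R1
#2 stroke at I1
#3 stroke at J1

bond 0 stroke at Sf1  (Sf1: flow source, stroke at near end)
bond 3 stroke at J1  (Se1: effort source, stroke at far end)
bond 1 stroke at R1  (0-jn J1 has e-setter on 3)
bond 2 stroke at I1  (J1 effort already set via bond 3)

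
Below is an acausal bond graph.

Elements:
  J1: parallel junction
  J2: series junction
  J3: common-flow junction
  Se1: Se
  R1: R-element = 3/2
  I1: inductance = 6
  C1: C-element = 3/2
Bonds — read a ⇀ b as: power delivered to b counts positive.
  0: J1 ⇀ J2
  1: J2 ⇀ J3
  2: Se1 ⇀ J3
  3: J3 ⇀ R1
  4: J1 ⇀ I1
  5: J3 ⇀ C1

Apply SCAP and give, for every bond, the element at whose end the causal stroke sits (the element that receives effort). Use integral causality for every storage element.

β0 →J1
β1 →J2
β2 →J3
β3 →J3
β4 →I1
β5 →J3

#2 stroke at J3  (source Se1 imposes e)
#4 stroke at I1  (I1: I, integral causality)
#0 stroke at J1  (J1: last free bond brings effort in)
#1 stroke at J2  (J2 flow already set via bond 0)
#3 stroke at J3  (common-f at J3 fixed by 1)
#5 stroke at J3  (common-f at J3 fixed by 1)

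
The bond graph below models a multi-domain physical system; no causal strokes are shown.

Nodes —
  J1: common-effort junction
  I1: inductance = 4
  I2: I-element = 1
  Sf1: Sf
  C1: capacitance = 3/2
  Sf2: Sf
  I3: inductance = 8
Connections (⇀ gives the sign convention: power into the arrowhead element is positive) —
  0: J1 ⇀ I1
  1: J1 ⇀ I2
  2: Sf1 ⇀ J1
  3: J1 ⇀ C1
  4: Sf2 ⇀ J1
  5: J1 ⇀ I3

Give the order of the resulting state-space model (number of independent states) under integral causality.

4  (C1, I1, I2, I3 all integral)

b2 stroke at Sf1  (Sf1: flow source, stroke at near end)
b4 stroke at Sf2  (source Sf2 imposes f)
b0 stroke at I1  (prefer integral on I1)
b1 stroke at I2  (I2: I, integral causality)
b3 stroke at J1  (C1 integral (e out))
b5 stroke at I3  (J1 effort already set via bond 3)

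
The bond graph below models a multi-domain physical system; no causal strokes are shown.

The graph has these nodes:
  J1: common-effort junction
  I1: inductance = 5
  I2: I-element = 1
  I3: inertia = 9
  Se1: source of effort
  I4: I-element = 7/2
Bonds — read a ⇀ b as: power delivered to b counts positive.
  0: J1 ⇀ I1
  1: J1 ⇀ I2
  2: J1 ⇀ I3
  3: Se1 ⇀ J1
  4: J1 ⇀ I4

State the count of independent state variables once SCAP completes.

β3 |J1  (Se1 (Se) sets effort on bond)
β0 |I1  (0-jn J1 has e-setter on 3)
β1 |I2  (J1 effort already set via bond 3)
β2 |I3  (J1: bond 3 brought effort, rest push out)
β4 |I4  (J1 effort already set via bond 3)

4  (I1, I2, I3, I4 all integral)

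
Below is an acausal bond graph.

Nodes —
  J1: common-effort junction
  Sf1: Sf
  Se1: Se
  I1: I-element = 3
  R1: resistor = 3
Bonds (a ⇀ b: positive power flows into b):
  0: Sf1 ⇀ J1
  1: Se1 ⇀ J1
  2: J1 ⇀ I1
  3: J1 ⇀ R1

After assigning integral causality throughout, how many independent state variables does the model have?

β0 stroke→Sf1  (source Sf1 imposes f)
β1 stroke→J1  (Se1: effort source, stroke at far end)
β2 stroke→I1  (J1: bond 1 brought effort, rest push out)
β3 stroke→R1  (0-jn J1 has e-setter on 1)

1  (I1 all integral)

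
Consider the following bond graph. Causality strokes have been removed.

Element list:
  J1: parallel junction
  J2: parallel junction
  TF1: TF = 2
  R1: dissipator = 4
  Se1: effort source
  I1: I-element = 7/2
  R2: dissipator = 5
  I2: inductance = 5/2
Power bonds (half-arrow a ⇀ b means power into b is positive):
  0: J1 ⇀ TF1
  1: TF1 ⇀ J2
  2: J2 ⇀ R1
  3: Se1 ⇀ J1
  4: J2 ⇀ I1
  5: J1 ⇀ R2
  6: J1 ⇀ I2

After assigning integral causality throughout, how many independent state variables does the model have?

2  (I1, I2 all integral)

bond 3 stroke→J1  (source Se1 imposes e)
bond 0 stroke→TF1  (0-jn J1 has e-setter on 3)
bond 5 stroke→R2  (0-jn J1 has e-setter on 3)
bond 6 stroke→I2  (0-jn J1 has e-setter on 3)
bond 1 stroke→J2  (TF TF1: opposite of bond 0)
bond 2 stroke→R1  (J2: bond 1 brought effort, rest push out)
bond 4 stroke→I1  (0-jn J2 has e-setter on 1)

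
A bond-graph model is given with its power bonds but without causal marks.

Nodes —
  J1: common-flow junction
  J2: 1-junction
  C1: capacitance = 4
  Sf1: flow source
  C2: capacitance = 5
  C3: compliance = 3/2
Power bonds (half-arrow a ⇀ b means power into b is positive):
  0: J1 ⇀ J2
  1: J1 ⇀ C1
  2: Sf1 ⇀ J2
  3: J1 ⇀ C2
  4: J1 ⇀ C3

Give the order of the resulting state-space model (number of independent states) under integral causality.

3  (C1, C2, C3 all integral)

bond 2 stroke at Sf1  (source Sf1 imposes f)
bond 0 stroke at J2  (1-jn J2 has f-setter on 2)
bond 1 stroke at J1  (J1: bond 0 brought flow, rest push out)
bond 3 stroke at J1  (common-f at J1 fixed by 0)
bond 4 stroke at J1  (J1: bond 0 brought flow, rest push out)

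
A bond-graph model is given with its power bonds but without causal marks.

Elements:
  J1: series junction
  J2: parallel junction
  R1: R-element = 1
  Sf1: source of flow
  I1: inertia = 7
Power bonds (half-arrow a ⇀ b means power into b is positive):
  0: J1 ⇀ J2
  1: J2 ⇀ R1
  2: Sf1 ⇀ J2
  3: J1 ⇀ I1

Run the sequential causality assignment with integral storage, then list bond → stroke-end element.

bond 2 |Sf1  (Sf1: flow source, stroke at near end)
bond 3 |I1  (I1: I, integral causality)
bond 0 |J1  (J1: bond 3 brought flow, rest push out)
bond 1 |J2  (J2: last free bond brings effort in)

b0 |J1
b1 |J2
b2 |Sf1
b3 |I1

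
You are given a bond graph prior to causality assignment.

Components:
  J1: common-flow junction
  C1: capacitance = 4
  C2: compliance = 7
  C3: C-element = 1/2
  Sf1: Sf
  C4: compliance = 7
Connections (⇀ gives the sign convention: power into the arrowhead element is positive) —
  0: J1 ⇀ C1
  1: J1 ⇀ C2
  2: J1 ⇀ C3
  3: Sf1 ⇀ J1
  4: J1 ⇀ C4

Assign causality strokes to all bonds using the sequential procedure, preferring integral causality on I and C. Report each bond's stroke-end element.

b3 →Sf1  (Sf1 (Sf) sets flow on bond)
b0 →J1  (J1 flow already set via bond 3)
b1 →J1  (1-jn J1 has f-setter on 3)
b2 →J1  (1-jn J1 has f-setter on 3)
b4 →J1  (common-f at J1 fixed by 3)

b0 stroke at J1
b1 stroke at J1
b2 stroke at J1
b3 stroke at Sf1
b4 stroke at J1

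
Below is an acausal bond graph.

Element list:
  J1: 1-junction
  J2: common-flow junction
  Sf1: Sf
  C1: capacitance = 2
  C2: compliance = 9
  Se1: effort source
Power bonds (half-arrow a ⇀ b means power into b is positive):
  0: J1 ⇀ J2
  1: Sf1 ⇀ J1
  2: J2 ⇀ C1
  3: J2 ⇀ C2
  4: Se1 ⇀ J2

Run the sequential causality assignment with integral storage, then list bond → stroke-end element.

β1 |Sf1  (Sf1 fixes flow; stroke at Sf1)
β4 |J2  (Se1: effort source, stroke at far end)
β0 |J1  (J1: bond 1 brought flow, rest push out)
β2 |J2  (J2: bond 0 brought flow, rest push out)
β3 |J2  (1-jn J2 has f-setter on 0)

#0 |J1
#1 |Sf1
#2 |J2
#3 |J2
#4 |J2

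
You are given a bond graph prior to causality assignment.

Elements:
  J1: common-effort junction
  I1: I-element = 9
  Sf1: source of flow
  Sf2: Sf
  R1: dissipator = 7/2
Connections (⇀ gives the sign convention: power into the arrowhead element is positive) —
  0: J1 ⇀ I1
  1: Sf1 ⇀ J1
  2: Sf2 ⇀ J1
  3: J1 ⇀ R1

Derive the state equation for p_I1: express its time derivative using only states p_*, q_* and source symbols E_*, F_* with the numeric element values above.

dp_I1/dt = 7*F_Sf1/2 + 7*F_Sf2/2 - 7*p_I1/18

β1 stroke at Sf1  (source Sf1 imposes f)
β2 stroke at Sf2  (Sf2 fixes flow; stroke at Sf2)
β0 stroke at I1  (I1: I, integral causality)
β3 stroke at J1  (J1 needs exactly one e-in)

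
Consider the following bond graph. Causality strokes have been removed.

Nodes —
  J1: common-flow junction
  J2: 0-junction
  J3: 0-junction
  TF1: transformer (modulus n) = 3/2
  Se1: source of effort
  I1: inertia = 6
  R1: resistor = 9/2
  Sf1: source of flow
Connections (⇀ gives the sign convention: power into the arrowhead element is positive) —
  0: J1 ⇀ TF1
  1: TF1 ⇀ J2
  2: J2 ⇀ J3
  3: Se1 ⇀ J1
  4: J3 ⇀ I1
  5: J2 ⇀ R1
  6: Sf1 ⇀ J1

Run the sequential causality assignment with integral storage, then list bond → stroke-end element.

bond 3 |J1  (source Se1 imposes e)
bond 6 |Sf1  (source Sf1 imposes f)
bond 0 |J1  (J1 flow already set via bond 6)
bond 1 |TF1  (TF TF1: opposite of bond 0)
bond 4 |I1  (prefer integral on I1)
bond 2 |J3  (only one effort-in slot at J3)
bond 5 |J2  (only one effort-in slot at J2)

b0 |J1
b1 |TF1
b2 |J3
b3 |J1
b4 |I1
b5 |J2
b6 |Sf1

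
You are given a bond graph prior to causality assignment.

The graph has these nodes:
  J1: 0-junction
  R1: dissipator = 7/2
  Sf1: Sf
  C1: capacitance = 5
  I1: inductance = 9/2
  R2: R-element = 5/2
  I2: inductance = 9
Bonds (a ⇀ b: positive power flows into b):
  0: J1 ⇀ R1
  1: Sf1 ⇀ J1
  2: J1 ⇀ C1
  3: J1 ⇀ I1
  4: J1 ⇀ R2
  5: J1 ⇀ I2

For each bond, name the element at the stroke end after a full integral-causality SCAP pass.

β0 stroke→R1
β1 stroke→Sf1
β2 stroke→J1
β3 stroke→I1
β4 stroke→R2
β5 stroke→I2

#1 stroke at Sf1  (Sf1 (Sf) sets flow on bond)
#2 stroke at J1  (C1: C, integral causality)
#0 stroke at R1  (common-e at J1 fixed by 2)
#3 stroke at I1  (J1 effort already set via bond 2)
#4 stroke at R2  (common-e at J1 fixed by 2)
#5 stroke at I2  (common-e at J1 fixed by 2)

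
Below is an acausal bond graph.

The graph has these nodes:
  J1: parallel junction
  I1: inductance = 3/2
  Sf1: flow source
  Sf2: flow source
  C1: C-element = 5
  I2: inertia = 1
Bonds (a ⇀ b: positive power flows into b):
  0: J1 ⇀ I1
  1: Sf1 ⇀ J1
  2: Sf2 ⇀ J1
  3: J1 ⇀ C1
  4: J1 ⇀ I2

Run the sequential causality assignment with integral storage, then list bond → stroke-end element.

#1 stroke→Sf1  (source Sf1 imposes f)
#2 stroke→Sf2  (Sf2 fixes flow; stroke at Sf2)
#0 stroke→I1  (I1: I, integral causality)
#3 stroke→J1  (C1 outputs effort q/C1)
#4 stroke→I2  (J1 effort already set via bond 3)

bond 0 →I1
bond 1 →Sf1
bond 2 →Sf2
bond 3 →J1
bond 4 →I2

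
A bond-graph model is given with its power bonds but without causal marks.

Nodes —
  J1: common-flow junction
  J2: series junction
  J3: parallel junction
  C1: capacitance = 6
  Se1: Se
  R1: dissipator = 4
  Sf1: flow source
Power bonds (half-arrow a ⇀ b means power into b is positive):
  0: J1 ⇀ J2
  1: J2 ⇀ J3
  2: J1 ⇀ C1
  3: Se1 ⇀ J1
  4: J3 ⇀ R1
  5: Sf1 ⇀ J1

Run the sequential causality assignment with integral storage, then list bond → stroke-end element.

b0 stroke at J1
b1 stroke at J2
b2 stroke at J1
b3 stroke at J1
b4 stroke at J3
b5 stroke at Sf1

#3 →J1  (Se1: effort source, stroke at far end)
#5 →Sf1  (Sf1: flow source, stroke at near end)
#0 →J1  (common-f at J1 fixed by 5)
#2 →J1  (1-jn J1 has f-setter on 5)
#1 →J2  (J2 flow already set via bond 0)
#4 →J3  (closing 0-jn rule on J3)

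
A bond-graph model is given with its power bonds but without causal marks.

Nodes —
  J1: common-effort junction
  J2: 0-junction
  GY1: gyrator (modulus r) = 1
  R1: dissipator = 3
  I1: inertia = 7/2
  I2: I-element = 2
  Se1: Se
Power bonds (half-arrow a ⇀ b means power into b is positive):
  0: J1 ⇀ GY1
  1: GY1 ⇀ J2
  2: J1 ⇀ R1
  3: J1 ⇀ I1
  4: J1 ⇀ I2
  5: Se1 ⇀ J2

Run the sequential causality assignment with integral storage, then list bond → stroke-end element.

β0 |GY1
β1 |GY1
β2 |J1
β3 |I1
β4 |I2
β5 |J2

#5 |J2  (source Se1 imposes e)
#1 |GY1  (J2 effort already set via bond 5)
#0 |GY1  (through GY1, causality inverts; strokes same side of GY1)
#3 |I1  (I1 outputs flow p/I1)
#4 |I2  (I2: I, integral causality)
#2 |J1  (only one effort-in slot at J1)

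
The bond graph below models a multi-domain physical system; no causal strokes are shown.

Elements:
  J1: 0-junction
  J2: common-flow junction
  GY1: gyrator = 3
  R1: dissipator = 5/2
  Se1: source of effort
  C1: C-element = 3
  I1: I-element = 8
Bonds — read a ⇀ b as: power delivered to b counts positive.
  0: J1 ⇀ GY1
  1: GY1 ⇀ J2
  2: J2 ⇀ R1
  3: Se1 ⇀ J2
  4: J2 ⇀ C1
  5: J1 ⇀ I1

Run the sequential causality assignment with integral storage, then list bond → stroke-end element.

β3 stroke→J2  (Se1: effort source, stroke at far end)
β4 stroke→J2  (C1 integral (e out))
β5 stroke→I1  (I1: I, integral causality)
β0 stroke→J1  (J1 needs exactly one e-in)
β1 stroke→J2  (GY GY1: same side as bond 0)
β2 stroke→R1  (closing 1-jn rule on J2)

β0 stroke at J1
β1 stroke at J2
β2 stroke at R1
β3 stroke at J2
β4 stroke at J2
β5 stroke at I1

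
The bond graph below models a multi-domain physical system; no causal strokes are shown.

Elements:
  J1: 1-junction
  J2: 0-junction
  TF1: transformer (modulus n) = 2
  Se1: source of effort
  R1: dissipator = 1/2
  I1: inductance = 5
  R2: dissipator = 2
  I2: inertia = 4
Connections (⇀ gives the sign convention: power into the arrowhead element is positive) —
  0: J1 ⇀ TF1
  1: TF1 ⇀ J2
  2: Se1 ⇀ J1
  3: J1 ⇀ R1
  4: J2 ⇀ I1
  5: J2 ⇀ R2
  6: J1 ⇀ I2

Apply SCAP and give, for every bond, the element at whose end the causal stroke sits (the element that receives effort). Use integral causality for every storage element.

β2 stroke→J1  (Se1 (Se) sets effort on bond)
β4 stroke→I1  (I1 integral (f out))
β6 stroke→I2  (prefer integral on I2)
β0 stroke→J1  (1-jn J1 has f-setter on 6)
β3 stroke→J1  (J1 flow already set via bond 6)
β1 stroke→TF1  (TF TF1: opposite of bond 0)
β5 stroke→J2  (only one effort-in slot at J2)

#0 stroke→J1
#1 stroke→TF1
#2 stroke→J1
#3 stroke→J1
#4 stroke→I1
#5 stroke→J2
#6 stroke→I2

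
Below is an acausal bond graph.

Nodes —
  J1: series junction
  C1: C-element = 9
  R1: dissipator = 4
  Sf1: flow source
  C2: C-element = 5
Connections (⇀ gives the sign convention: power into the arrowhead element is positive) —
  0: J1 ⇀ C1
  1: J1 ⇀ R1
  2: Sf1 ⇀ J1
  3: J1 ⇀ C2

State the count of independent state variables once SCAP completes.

bond 2 stroke at Sf1  (Sf1: flow source, stroke at near end)
bond 0 stroke at J1  (common-f at J1 fixed by 2)
bond 1 stroke at J1  (J1 flow already set via bond 2)
bond 3 stroke at J1  (J1: bond 2 brought flow, rest push out)

2  (C1, C2 all integral)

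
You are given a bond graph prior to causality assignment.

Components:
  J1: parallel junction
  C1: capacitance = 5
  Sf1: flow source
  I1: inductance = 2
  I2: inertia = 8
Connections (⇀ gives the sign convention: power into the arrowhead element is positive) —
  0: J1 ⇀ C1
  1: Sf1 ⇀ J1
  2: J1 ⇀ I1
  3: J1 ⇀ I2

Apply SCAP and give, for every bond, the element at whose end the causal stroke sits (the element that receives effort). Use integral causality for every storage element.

b1 |Sf1  (Sf1: flow source, stroke at near end)
b0 |J1  (C1 outputs effort q/C1)
b2 |I1  (J1: bond 0 brought effort, rest push out)
b3 |I2  (common-e at J1 fixed by 0)

bond 0 |J1
bond 1 |Sf1
bond 2 |I1
bond 3 |I2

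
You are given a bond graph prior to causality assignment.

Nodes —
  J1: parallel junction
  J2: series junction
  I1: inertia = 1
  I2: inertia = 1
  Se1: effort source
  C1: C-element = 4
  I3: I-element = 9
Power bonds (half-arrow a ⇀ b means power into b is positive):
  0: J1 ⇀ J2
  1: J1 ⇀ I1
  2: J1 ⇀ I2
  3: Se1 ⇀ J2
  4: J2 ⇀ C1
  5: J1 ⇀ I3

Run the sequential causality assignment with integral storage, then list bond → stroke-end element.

β0 stroke at J1
β1 stroke at I1
β2 stroke at I2
β3 stroke at J2
β4 stroke at J2
β5 stroke at I3

bond 3 stroke→J2  (Se1 fixes effort; stroke away)
bond 1 stroke→I1  (I1: I, integral causality)
bond 2 stroke→I2  (I2: I, integral causality)
bond 4 stroke→J2  (C1: C, integral causality)
bond 0 stroke→J1  (J2 needs exactly one f-in)
bond 5 stroke→I3  (J1 effort already set via bond 0)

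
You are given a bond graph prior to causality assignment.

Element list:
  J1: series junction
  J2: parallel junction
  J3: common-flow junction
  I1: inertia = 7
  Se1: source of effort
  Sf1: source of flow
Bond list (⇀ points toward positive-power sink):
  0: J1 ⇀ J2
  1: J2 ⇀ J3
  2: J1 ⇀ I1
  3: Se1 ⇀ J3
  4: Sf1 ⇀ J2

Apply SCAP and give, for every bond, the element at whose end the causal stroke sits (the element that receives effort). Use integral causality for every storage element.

bond 3 →J3  (Se1 fixes effort; stroke away)
bond 4 →Sf1  (Sf1 fixes flow; stroke at Sf1)
bond 1 →J2  (closing 1-jn rule on J3)
bond 0 →J1  (0-jn J2 has e-setter on 1)
bond 2 →I1  (closing 1-jn rule on J1)

#0 →J1
#1 →J2
#2 →I1
#3 →J3
#4 →Sf1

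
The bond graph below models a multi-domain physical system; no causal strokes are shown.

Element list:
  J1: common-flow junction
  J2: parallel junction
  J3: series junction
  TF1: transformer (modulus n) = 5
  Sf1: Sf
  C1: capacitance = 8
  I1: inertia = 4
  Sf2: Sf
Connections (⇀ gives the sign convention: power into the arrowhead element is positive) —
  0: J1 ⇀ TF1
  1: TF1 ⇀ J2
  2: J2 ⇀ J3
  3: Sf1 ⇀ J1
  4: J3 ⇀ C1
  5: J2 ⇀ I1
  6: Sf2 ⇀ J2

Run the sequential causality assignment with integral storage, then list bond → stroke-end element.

β3 →Sf1  (Sf1 fixes flow; stroke at Sf1)
β6 →Sf2  (source Sf2 imposes f)
β0 →J1  (J1 flow already set via bond 3)
β1 →TF1  (TF1 one-in-one-out from 0)
β4 →J3  (prefer integral on C1)
β2 →J2  (closing 1-jn rule on J3)
β5 →I1  (common-e at J2 fixed by 2)

β0 |J1
β1 |TF1
β2 |J2
β3 |Sf1
β4 |J3
β5 |I1
β6 |Sf2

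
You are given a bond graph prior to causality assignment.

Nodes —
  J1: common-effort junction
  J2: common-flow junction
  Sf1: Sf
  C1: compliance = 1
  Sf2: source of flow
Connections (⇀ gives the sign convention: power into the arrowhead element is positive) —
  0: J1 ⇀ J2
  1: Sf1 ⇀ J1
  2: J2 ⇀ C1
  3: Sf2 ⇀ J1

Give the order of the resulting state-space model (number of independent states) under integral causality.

b1 →Sf1  (Sf1 (Sf) sets flow on bond)
b3 →Sf2  (Sf2 (Sf) sets flow on bond)
b0 →J1  (closing 0-jn rule on J1)
b2 →J2  (J2 flow already set via bond 0)

1  (C1 all integral)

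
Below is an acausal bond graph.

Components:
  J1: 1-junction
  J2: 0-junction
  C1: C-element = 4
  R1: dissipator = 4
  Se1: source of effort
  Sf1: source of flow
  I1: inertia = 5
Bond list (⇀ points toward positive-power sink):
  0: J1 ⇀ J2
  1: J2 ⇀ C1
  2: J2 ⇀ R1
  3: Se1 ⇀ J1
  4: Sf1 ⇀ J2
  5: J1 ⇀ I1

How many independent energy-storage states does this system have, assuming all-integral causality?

2  (C1, I1 all integral)

b3 stroke→J1  (source Se1 imposes e)
b4 stroke→Sf1  (Sf1 fixes flow; stroke at Sf1)
b1 stroke→J2  (prefer integral on C1)
b0 stroke→J1  (J2: bond 1 brought effort, rest push out)
b2 stroke→R1  (J2: bond 1 brought effort, rest push out)
b5 stroke→I1  (closing 1-jn rule on J1)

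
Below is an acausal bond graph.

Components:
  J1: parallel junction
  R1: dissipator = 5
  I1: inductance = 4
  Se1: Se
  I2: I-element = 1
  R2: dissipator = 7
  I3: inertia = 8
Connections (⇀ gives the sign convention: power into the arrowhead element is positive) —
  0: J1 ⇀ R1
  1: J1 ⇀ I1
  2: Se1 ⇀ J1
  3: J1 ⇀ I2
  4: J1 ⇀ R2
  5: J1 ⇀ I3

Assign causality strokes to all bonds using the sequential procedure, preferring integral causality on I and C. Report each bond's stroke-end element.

bond 0 |R1
bond 1 |I1
bond 2 |J1
bond 3 |I2
bond 4 |R2
bond 5 |I3

b2 stroke at J1  (Se1 fixes effort; stroke away)
b0 stroke at R1  (J1: bond 2 brought effort, rest push out)
b1 stroke at I1  (common-e at J1 fixed by 2)
b3 stroke at I2  (J1: bond 2 brought effort, rest push out)
b4 stroke at R2  (J1 effort already set via bond 2)
b5 stroke at I3  (J1: bond 2 brought effort, rest push out)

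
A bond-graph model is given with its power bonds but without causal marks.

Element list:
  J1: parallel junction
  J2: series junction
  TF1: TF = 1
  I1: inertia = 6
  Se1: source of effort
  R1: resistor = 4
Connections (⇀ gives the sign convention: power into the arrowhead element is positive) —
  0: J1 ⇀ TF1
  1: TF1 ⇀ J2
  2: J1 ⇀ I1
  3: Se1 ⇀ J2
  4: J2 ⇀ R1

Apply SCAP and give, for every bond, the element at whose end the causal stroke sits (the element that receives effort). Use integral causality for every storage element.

bond 3 stroke at J2  (Se1 (Se) sets effort on bond)
bond 2 stroke at I1  (prefer integral on I1)
bond 0 stroke at J1  (closing 0-jn rule on J1)
bond 1 stroke at TF1  (TF1 one-in-one-out from 0)
bond 4 stroke at J2  (common-f at J2 fixed by 1)

bond 0 stroke→J1
bond 1 stroke→TF1
bond 2 stroke→I1
bond 3 stroke→J2
bond 4 stroke→J2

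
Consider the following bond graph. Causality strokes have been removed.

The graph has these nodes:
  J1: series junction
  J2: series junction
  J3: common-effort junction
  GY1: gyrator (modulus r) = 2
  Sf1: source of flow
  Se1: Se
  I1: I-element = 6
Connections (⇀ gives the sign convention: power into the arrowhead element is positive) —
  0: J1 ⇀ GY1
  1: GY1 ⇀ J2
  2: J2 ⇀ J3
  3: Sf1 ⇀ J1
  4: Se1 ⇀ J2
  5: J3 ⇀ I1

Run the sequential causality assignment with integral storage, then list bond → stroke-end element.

#3 |Sf1  (Sf1: flow source, stroke at near end)
#4 |J2  (Se1 fixes effort; stroke away)
#0 |J1  (J1 flow already set via bond 3)
#1 |J2  (through GY1, causality inverts; strokes same side of GY1)
#2 |J3  (closing 1-jn rule on J2)
#5 |I1  (common-e at J3 fixed by 2)

b0 stroke→J1
b1 stroke→J2
b2 stroke→J3
b3 stroke→Sf1
b4 stroke→J2
b5 stroke→I1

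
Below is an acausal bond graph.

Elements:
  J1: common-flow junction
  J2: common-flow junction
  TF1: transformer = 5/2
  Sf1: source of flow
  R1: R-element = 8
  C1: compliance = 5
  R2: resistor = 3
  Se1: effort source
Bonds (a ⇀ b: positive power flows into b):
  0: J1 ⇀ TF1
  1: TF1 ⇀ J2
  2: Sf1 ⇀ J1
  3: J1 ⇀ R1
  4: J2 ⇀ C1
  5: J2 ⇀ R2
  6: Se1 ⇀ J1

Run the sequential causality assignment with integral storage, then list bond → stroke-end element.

β0 stroke at J1
β1 stroke at TF1
β2 stroke at Sf1
β3 stroke at J1
β4 stroke at J2
β5 stroke at J2
β6 stroke at J1

bond 2 |Sf1  (source Sf1 imposes f)
bond 6 |J1  (Se1 fixes effort; stroke away)
bond 0 |J1  (J1: bond 2 brought flow, rest push out)
bond 3 |J1  (J1 flow already set via bond 2)
bond 1 |TF1  (TF1 one-in-one-out from 0)
bond 4 |J2  (J2 flow already set via bond 1)
bond 5 |J2  (common-f at J2 fixed by 1)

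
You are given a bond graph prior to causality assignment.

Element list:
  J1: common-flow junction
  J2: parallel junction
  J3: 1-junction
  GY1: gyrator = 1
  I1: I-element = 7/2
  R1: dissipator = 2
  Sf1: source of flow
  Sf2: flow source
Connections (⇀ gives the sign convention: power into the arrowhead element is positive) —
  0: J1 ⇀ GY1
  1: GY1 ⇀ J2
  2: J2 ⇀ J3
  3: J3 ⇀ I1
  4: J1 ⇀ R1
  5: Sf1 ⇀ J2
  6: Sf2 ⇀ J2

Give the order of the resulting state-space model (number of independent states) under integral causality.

1  (I1 all integral)

b5 |Sf1  (Sf1: flow source, stroke at near end)
b6 |Sf2  (Sf2 fixes flow; stroke at Sf2)
b3 |I1  (I1: I, integral causality)
b2 |J3  (J3: bond 3 brought flow, rest push out)
b1 |J2  (closing 0-jn rule on J2)
b0 |J1  (GY1: gyrator matches bond 1)
b4 |R1  (J1: last free bond brings flow in)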